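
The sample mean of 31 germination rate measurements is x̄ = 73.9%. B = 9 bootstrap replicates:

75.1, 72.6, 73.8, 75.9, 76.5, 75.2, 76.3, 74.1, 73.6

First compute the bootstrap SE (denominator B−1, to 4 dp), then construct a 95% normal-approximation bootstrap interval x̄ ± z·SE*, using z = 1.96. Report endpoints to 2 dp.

(71.27, 76.53)

Mean of replicates = 74.7889; sum of squared deviations = 14.3689; SE* = √(14.3689/8) = 1.3402
Margin = 1.96 × 1.3402 = 2.627
Interval: 73.9 ± 2.627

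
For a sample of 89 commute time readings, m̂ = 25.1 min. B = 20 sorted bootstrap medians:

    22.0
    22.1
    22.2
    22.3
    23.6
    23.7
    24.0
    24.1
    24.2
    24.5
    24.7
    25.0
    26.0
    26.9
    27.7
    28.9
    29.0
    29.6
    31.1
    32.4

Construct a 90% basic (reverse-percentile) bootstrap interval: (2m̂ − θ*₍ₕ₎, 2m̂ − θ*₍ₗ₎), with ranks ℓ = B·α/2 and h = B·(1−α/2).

Percentile endpoints at ranks 1 and 19: θ*₍1₎ = 22.0, θ*₍19₎ = 31.1.
Basic interval reflects these around m̂:
  lower = 2 × 25.1 − 31.1 = 19.1
  upper = 2 × 25.1 − 22.0 = 28.2

(19.1, 28.2)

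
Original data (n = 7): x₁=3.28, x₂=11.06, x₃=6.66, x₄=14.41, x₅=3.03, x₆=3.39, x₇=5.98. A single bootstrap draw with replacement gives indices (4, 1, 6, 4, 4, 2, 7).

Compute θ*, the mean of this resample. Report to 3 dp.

θ* = 9.563

Resample values: 14.41, 3.28, 3.39, 14.41, 14.41, 11.06, 5.98.
Mean = (14.41 + 3.28 + 3.39 + 14.41 + 14.41 + 11.06 + 5.98) / 7 = 66.940 / 7 = 9.563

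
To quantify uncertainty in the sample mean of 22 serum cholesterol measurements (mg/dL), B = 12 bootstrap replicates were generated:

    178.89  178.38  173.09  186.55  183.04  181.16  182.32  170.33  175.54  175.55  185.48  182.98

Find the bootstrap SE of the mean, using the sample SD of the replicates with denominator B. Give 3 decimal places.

Bootstrap SE is the standard deviation of the 12 replicate means.
Mean of replicates: (178.89 + 178.38 + 173.09 + 186.55 + 183.04 + 181.16 + 182.32 + 170.33 + 175.54 + 175.55 + 185.48 + 182.98) / 12 = 2153.3100 / 12 = 179.4425
Sum of squared deviations: (−0.5525)² + (−1.0625)² + (−6.3525)² + (+7.1075)² + (+3.5975)² + (+1.7175)² + (+2.8775)² + (−9.1125)² + (−3.9025)² + (−3.8925)² + (+6.0375)² + (+3.5375)² = 278.8608
Variance = 278.8608 / 12 = 23.2384
SE* = √23.2384

SE* = 4.821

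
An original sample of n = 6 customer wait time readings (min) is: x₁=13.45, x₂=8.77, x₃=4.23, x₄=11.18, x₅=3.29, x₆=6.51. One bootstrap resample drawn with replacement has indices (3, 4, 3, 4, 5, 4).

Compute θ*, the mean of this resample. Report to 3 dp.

Resample values: 4.23, 11.18, 4.23, 11.18, 3.29, 11.18.
Mean = (4.23 + 11.18 + 4.23 + 11.18 + 3.29 + 11.18) / 6 = 45.290 / 6 = 7.548

θ* = 7.548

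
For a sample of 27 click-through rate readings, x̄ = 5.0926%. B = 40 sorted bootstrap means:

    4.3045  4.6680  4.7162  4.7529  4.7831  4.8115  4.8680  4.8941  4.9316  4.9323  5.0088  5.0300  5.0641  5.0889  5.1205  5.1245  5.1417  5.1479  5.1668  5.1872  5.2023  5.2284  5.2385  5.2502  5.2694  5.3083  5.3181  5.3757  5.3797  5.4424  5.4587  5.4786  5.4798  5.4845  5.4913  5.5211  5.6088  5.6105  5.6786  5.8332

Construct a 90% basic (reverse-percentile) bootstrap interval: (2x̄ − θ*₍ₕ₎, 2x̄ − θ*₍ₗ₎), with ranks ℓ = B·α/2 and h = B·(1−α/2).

(4.5747, 5.5172)

Percentile endpoints at ranks 2 and 38: θ*₍2₎ = 4.6680, θ*₍38₎ = 5.6105.
Basic interval reflects these around x̄:
  lower = 2 × 5.0926 − 5.6105 = 4.5747
  upper = 2 × 5.0926 − 4.6680 = 5.5172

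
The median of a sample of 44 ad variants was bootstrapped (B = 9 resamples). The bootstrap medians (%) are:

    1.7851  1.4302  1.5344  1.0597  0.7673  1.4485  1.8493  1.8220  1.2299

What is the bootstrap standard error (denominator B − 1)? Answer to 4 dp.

SE* = 0.3679

Bootstrap SE is the standard deviation of the 9 replicate medians.
Mean of replicates: (1.7851 + 1.4302 + 1.5344 + 1.0597 + 0.7673 + 1.4485 + 1.8493 + 1.8220 + 1.2299) / 9 = 12.92640 / 9 = 1.43627
Sum of squared deviations: (+0.34883)² + (−0.00607)² + (+0.09813)² + (−0.37657)² + (−0.66897)² + (+0.01223)² + (+0.41303)² + (+0.38573)² + (−0.20637)² = 1.08279
Variance = 1.08279 / 8 = 0.13535
SE* = √0.13535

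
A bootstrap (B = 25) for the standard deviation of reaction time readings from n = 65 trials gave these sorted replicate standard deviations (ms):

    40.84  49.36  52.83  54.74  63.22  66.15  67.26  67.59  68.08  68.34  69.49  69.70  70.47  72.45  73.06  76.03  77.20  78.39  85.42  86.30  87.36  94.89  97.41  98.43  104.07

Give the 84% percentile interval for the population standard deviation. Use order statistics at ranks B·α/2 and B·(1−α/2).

α = 0.16; lower rank = 25 × 0.080 = 2; upper rank = 25 × 0.920 = 23.
The 2nd smallest replicate is 49.36; the 23rd is 97.41.

(49.36, 97.41)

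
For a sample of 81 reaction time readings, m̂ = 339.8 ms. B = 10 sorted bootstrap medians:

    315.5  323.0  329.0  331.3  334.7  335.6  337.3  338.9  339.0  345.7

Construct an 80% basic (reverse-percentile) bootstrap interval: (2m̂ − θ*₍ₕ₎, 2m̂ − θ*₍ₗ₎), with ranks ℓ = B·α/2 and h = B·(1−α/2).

Percentile endpoints at ranks 1 and 9: θ*₍1₎ = 315.5, θ*₍9₎ = 339.0.
Basic interval reflects these around m̂:
  lower = 2 × 339.8 − 339.0 = 340.6
  upper = 2 × 339.8 − 315.5 = 364.1

(340.6, 364.1)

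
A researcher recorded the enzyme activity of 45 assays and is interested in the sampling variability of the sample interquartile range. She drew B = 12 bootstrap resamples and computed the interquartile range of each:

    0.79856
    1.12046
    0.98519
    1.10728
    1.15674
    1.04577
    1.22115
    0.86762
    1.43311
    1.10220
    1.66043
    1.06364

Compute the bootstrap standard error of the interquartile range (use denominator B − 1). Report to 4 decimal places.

Bootstrap SE is the standard deviation of the 12 replicate interquartile ranges.
Mean of replicates: (0.79856 + 1.12046 + 0.98519 + 1.10728 + 1.15674 + 1.04577 + 1.22115 + 0.86762 + 1.43311 + 1.10220 + 1.66043 + 1.06364) / 12 = 13.562150 / 12 = 1.130179
Sum of squared deviations: (−0.331619)² + (−0.009719)² + (−0.144989)² + (−0.022899)² + (+0.026561)² + (−0.084409)² + (+0.090971)² + (−0.262559)² + (+0.302931)² + (−0.027979)² + (+0.530251)² + (−0.066539)² = 0.594799
Variance = 0.594799 / 11 = 0.054073
SE* = √0.054073

SE* = 0.2325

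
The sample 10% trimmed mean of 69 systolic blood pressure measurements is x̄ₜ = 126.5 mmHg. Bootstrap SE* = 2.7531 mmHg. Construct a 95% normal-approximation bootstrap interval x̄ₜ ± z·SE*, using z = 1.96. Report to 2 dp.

(121.10, 131.90)

Margin = 1.96 × 2.7531 = 5.396
Interval: 126.5 ± 5.396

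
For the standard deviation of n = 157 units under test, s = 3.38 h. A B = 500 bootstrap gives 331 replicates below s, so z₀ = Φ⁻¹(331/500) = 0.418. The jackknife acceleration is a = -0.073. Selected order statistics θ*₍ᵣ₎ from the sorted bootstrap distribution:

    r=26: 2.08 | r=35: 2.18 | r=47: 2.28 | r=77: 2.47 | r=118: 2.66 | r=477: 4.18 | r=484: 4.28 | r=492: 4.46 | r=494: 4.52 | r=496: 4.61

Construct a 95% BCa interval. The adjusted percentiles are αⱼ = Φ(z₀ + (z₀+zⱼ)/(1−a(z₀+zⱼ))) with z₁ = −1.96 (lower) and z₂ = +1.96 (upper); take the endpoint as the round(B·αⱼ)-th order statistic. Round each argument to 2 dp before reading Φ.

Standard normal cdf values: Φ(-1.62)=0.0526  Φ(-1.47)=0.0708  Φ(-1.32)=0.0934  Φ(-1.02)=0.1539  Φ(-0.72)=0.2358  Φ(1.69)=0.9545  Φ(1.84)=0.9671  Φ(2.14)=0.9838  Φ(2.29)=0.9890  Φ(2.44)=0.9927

(2.28, 4.61)

Lower: z₀ + z₁ = 0.418 + (-1.960) = -1.542; 1 − a(z₀+z₁) = 1 − (-0.073)(-1.542) = 0.8874; argument = 0.418 + (-1.542)/0.8874 = -1.3196 → -1.32.
α₁ = Φ(-1.32) = 0.0934; rank = round(500 × 0.0934) = 47; θ*₍47₎ = 2.28.
Upper: z₀ + z₂ = 2.378; 1 − a(z₀+z₂) = 1.1736; argument = 2.4443 → 2.44; α₂ = 0.9927; rank = 496; θ*₍496₎ = 4.61.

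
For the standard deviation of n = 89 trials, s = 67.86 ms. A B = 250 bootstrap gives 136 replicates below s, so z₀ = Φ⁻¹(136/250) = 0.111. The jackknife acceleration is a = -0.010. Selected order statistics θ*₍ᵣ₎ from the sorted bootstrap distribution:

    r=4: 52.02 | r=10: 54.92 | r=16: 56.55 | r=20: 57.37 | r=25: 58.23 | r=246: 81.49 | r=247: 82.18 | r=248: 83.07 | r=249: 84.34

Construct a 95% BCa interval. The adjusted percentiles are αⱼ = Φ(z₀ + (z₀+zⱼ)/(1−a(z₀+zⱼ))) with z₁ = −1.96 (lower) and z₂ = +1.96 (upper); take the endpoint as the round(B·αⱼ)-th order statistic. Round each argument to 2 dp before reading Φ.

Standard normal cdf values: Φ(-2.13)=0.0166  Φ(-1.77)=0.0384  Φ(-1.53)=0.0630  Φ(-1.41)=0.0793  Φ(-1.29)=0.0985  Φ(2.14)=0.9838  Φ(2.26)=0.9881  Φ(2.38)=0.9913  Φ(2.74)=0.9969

(54.92, 81.49)

Lower: z₀ + z₁ = 0.111 + (-1.960) = -1.849; 1 − a(z₀+z₁) = 1 − (-0.010)(-1.849) = 0.9815; argument = 0.111 + (-1.849)/0.9815 = -1.7728 → -1.77.
α₁ = Φ(-1.77) = 0.0384; rank = round(250 × 0.0384) = 10; θ*₍10₎ = 54.92.
Upper: z₀ + z₂ = 2.071; 1 − a(z₀+z₂) = 1.0207; argument = 2.1400 → 2.14; α₂ = 0.9838; rank = 246; θ*₍246₎ = 81.49.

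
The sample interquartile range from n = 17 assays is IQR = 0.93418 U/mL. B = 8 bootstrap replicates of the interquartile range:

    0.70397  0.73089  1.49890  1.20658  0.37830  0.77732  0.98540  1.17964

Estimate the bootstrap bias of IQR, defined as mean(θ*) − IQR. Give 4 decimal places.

mean(θ*) = (0.70397 + 0.73089 + 1.49890 + 1.20658 + 0.37830 + 0.77732 + 0.98540 + 1.17964) / 8 = 0.93263
bias = 0.93263 − 0.93418

bias = −0.0016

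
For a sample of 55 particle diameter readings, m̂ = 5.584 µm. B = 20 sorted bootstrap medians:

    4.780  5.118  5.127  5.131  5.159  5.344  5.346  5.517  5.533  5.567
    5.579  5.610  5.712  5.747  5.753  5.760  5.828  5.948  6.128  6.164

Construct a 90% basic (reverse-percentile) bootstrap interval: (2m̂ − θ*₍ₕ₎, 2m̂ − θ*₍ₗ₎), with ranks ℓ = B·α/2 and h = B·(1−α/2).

Percentile endpoints at ranks 1 and 19: θ*₍1₎ = 4.780, θ*₍19₎ = 6.128.
Basic interval reflects these around m̂:
  lower = 2 × 5.584 − 6.128 = 5.040
  upper = 2 × 5.584 − 4.780 = 6.388

(5.040, 6.388)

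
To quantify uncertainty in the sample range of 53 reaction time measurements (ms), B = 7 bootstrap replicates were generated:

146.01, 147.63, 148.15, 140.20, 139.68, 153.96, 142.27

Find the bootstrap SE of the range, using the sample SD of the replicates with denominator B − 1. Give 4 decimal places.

SE* = 5.0947

Bootstrap SE is the standard deviation of the 7 replicate ranges.
Mean of replicates: (146.01 + 147.63 + 148.15 + 140.20 + 139.68 + 153.96 + 142.27) / 7 = 1017.90000 / 7 = 145.41429
Sum of squared deviations: (+0.59571)² + (+2.21571)² + (+2.73571)² + (−5.21429)² + (−5.73429)² + (+8.54571)² + (−3.14429)² = 155.73497
Variance = 155.73497 / 6 = 25.95583
SE* = √25.95583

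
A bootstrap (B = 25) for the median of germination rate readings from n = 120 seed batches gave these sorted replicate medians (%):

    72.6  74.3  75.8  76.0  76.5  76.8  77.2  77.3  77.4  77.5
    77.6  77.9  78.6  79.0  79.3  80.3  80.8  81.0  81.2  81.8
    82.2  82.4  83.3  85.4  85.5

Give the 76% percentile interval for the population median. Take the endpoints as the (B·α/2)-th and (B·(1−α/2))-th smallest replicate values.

(75.8, 82.4)

α = 0.24; lower rank = 25 × 0.120 = 3; upper rank = 25 × 0.880 = 22.
The 3rd smallest replicate is 75.8; the 22nd is 82.4.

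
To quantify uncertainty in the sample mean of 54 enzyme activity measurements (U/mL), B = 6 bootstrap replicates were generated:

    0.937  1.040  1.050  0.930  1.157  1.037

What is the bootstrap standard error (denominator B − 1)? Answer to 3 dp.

SE* = 0.084

Bootstrap SE is the standard deviation of the 6 replicate means.
Mean of replicates: (0.937 + 1.040 + 1.050 + 0.930 + 1.157 + 1.037) / 6 = 6.1510 / 6 = 1.0252
Sum of squared deviations: (−0.0882)² + (+0.0148)² + (+0.0248)² + (−0.0952)² + (+0.1318)² + (+0.0118)² = 0.0352
Variance = 0.0352 / 5 = 0.0070
SE* = √0.0070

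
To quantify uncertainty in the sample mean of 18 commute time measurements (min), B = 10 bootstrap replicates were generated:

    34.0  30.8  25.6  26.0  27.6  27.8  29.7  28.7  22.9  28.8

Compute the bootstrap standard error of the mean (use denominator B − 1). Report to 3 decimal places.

SE* = 3.045

Bootstrap SE is the standard deviation of the 10 replicate means.
Mean of replicates: (34.0 + 30.8 + 25.6 + 26.0 + 27.6 + 27.8 + 29.7 + 28.7 + 22.9 + 28.8) / 10 = 281.9000 / 10 = 28.1900
Sum of squared deviations: (+5.8100)² + (+2.6100)² + (−2.5900)² + (−2.1900)² + (−0.5900)² + (−0.3900)² + (+1.5100)² + (+0.5100)² + (−5.2900)² + (+0.6100)² = 83.4690
Variance = 83.4690 / 9 = 9.2743
SE* = √9.2743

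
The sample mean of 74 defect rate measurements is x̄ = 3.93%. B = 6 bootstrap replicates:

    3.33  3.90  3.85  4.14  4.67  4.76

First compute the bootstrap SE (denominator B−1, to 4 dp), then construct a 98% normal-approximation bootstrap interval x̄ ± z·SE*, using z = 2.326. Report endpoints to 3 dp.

Mean of replicates = 4.1083; sum of squared deviations = 1.4571; SE* = √(1.4571/5) = 0.5398
Margin = 2.326 × 0.5398 = 1.2556
Interval: 3.93 ± 1.2556

(2.674, 5.186)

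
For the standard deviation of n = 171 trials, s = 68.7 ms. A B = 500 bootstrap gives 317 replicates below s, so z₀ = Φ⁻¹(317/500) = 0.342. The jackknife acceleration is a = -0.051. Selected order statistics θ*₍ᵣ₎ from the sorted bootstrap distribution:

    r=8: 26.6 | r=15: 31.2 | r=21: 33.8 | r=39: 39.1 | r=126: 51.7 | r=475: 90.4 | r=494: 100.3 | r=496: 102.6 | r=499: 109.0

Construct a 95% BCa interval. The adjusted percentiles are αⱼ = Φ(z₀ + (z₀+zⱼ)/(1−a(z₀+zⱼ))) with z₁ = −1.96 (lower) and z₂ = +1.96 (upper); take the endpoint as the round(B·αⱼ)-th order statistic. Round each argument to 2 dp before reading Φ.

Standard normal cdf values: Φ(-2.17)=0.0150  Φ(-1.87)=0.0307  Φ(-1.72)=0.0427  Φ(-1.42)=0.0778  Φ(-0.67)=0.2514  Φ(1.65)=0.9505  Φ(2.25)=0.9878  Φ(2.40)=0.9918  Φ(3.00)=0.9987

Lower: z₀ + z₁ = 0.342 + (-1.960) = -1.618; 1 − a(z₀+z₁) = 1 − (-0.051)(-1.618) = 0.9175; argument = 0.342 + (-1.618)/0.9175 = -1.4215 → -1.42.
α₁ = Φ(-1.42) = 0.0778; rank = round(500 × 0.0778) = 39; θ*₍39₎ = 39.1.
Upper: z₀ + z₂ = 2.302; 1 − a(z₀+z₂) = 1.1174; argument = 2.4021 → 2.40; α₂ = 0.9918; rank = 496; θ*₍496₎ = 102.6.

(39.1, 102.6)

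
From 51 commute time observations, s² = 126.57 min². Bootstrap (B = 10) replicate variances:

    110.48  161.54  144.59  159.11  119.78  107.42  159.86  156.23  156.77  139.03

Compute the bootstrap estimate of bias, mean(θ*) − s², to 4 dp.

bias = +14.9110

mean(θ*) = (110.48 + 161.54 + 144.59 + 159.11 + 119.78 + 107.42 + 159.86 + 156.23 + 156.77 + 139.03) / 10 = 141.48100
bias = 141.48100 − 126.57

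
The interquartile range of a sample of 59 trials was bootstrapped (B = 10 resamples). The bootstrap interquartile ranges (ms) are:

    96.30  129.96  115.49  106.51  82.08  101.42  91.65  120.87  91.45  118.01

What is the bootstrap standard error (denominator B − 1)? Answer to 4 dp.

SE* = 15.3865

Bootstrap SE is the standard deviation of the 10 replicate interquartile ranges.
Mean of replicates: (96.30 + 129.96 + 115.49 + 106.51 + 82.08 + 101.42 + 91.65 + 120.87 + 91.45 + 118.01) / 10 = 1053.74000 / 10 = 105.37400
Sum of squared deviations: (−9.07400)² + (+24.58600)² + (+10.11600)² + (+1.13600)² + (−23.29400)² + (−3.95400)² + (−13.72400)² + (+15.49600)² + (−13.92400)² + (+12.63600)² = 2130.69784
Variance = 2130.69784 / 9 = 236.74420
SE* = √236.74420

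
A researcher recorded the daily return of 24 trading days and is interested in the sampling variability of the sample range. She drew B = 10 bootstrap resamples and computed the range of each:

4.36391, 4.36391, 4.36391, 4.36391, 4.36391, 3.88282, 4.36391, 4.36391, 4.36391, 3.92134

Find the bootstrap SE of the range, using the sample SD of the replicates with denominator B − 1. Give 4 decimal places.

SE* = 0.1949

Bootstrap SE is the standard deviation of the 10 replicate ranges.
Mean of replicates: (4.36391 + 4.36391 + 4.36391 + 4.36391 + 4.36391 + 3.88282 + 4.36391 + 4.36391 + 4.36391 + 3.92134) / 10 = 42.715440 / 10 = 4.271544
Sum of squared deviations: (+0.092366)² + (+0.092366)² + (+0.092366)² + (+0.092366)² + (+0.092366)² + (−0.388724)² + (+0.092366)² + (+0.092366)² + (+0.092366)² + (−0.350204)² = 0.342001
Variance = 0.342001 / 9 = 0.038000
SE* = √0.038000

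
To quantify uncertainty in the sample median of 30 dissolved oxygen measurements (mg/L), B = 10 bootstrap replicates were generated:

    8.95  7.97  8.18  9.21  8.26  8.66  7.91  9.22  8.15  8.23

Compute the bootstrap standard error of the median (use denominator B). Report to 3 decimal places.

SE* = 0.472

Bootstrap SE is the standard deviation of the 10 replicate medians.
Mean of replicates: (8.95 + 7.97 + 8.18 + 9.21 + 8.26 + 8.66 + 7.91 + 9.22 + 8.15 + 8.23) / 10 = 84.7400 / 10 = 8.4740
Sum of squared deviations: (+0.4760)² + (−0.5040)² + (−0.2940)² + (+0.7360)² + (−0.2140)² + (+0.1860)² + (−0.5640)² + (+0.7460)² + (−0.3240)² + (−0.2440)² = 2.2282
Variance = 2.2282 / 10 = 0.2228
SE* = √0.2228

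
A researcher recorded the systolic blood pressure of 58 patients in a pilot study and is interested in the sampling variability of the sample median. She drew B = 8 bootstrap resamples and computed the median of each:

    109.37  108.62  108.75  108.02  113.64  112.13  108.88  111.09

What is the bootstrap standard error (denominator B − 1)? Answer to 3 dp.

Bootstrap SE is the standard deviation of the 8 replicate medians.
Mean of replicates: (109.37 + 108.62 + 108.75 + 108.02 + 113.64 + 112.13 + 108.88 + 111.09) / 8 = 880.5000 / 8 = 110.0625
Sum of squared deviations: (−0.6925)² + (−1.4425)² + (−1.3125)² + (−2.0425)² + (+3.5775)² + (+2.0675)² + (−1.1825)² + (+1.0275)² = 27.9820
Variance = 27.9820 / 7 = 3.9974
SE* = √3.9974

SE* = 1.999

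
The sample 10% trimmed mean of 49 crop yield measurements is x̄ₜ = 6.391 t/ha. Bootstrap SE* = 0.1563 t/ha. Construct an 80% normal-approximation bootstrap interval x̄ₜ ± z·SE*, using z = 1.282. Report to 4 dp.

Margin = 1.282 × 0.1563 = 0.20038
Interval: 6.391 ± 0.20038

(6.1906, 6.5914)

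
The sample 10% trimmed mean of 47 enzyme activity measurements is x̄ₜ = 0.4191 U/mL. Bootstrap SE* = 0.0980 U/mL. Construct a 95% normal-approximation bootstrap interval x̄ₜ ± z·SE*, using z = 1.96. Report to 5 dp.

(0.22702, 0.61118)

Margin = 1.96 × 0.0980 = 0.192080
Interval: 0.4191 ± 0.192080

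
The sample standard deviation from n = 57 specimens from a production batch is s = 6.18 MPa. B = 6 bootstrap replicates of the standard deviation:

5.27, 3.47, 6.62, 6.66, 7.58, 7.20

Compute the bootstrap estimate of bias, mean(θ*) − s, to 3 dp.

bias = −0.047

mean(θ*) = (5.27 + 3.47 + 6.62 + 6.66 + 7.58 + 7.20) / 6 = 6.1333
bias = 6.1333 − 6.18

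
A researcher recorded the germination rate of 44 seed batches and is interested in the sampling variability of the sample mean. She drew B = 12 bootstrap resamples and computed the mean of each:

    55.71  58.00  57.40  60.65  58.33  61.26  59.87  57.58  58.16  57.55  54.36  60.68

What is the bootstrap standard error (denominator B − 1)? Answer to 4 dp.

SE* = 2.0593

Bootstrap SE is the standard deviation of the 12 replicate means.
Mean of replicates: (55.71 + 58.00 + 57.40 + 60.65 + 58.33 + 61.26 + 59.87 + 57.58 + 58.16 + 57.55 + 54.36 + 60.68) / 12 = 699.55000 / 12 = 58.29583
Sum of squared deviations: (−2.58583)² + (−0.29583)² + (−0.89583)² + (+2.35417)² + (+0.03417)² + (+2.96417)² + (+1.57417)² + (−0.71583)² + (−0.13583)² + (−0.74583)² + (−3.93583)² + (+2.38417)² = 46.64629
Variance = 46.64629 / 11 = 4.24057
SE* = √4.24057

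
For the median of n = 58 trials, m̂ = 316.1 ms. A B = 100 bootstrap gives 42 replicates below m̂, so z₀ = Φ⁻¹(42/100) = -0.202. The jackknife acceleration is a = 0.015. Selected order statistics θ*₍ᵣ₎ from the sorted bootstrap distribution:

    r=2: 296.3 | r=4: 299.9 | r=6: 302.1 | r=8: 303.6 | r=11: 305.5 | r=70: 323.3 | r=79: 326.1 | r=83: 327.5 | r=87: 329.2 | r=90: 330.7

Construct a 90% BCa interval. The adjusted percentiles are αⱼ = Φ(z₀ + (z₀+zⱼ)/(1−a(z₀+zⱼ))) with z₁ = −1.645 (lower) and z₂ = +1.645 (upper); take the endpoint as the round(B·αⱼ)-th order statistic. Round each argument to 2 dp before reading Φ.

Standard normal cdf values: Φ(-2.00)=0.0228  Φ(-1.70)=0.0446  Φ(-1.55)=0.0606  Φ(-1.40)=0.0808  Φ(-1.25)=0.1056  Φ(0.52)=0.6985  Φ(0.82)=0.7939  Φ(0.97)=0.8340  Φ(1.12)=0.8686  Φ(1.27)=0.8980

(296.3, 330.7)

Lower: z₀ + z₁ = -0.202 + (-1.645) = -1.847; 1 − a(z₀+z₁) = 1 − (0.015)(-1.847) = 1.0277; argument = -0.202 + (-1.847)/1.0277 = -1.9992 → -2.00.
α₁ = Φ(-2.00) = 0.0228; rank = round(100 × 0.0228) = 2; θ*₍2₎ = 296.3.
Upper: z₀ + z₂ = 1.443; 1 − a(z₀+z₂) = 0.9784; argument = 1.2729 → 1.27; α₂ = 0.8980; rank = 90; θ*₍90₎ = 330.7.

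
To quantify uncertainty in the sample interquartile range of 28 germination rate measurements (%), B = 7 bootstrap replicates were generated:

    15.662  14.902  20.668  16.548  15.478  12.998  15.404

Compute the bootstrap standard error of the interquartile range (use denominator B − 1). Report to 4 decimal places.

SE* = 2.3464

Bootstrap SE is the standard deviation of the 7 replicate interquartile ranges.
Mean of replicates: (15.662 + 14.902 + 20.668 + 16.548 + 15.478 + 12.998 + 15.404) / 7 = 111.66000 / 7 = 15.95143
Sum of squared deviations: (−0.28943)² + (−1.04943)² + (+4.71657)² + (+0.59657)² + (−0.47343)² + (−2.95343)² + (−0.54743)² = 33.03357
Variance = 33.03357 / 6 = 5.50559
SE* = √5.50559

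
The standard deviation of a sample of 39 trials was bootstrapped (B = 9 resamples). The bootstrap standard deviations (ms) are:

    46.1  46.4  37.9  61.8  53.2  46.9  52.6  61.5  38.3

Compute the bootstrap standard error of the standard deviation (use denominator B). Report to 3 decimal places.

Bootstrap SE is the standard deviation of the 9 replicate standard deviations.
Mean of replicates: (46.1 + 46.4 + 37.9 + 61.8 + 53.2 + 46.9 + 52.6 + 61.5 + 38.3) / 9 = 444.7000 / 9 = 49.4111
Sum of squared deviations: (−3.3111)² + (−3.0111)² + (−11.5111)² + (+12.3889)² + (+3.7889)² + (−2.5111)² + (+3.1889)² + (+12.0889)² + (−11.1111)² = 606.4489
Variance = 606.4489 / 9 = 67.3832
SE* = √67.3832

SE* = 8.209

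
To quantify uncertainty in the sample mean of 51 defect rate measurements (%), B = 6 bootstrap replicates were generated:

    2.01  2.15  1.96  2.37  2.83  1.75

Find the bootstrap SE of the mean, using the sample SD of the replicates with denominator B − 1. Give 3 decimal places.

Bootstrap SE is the standard deviation of the 6 replicate means.
Mean of replicates: (2.01 + 2.15 + 1.96 + 2.37 + 2.83 + 1.75) / 6 = 13.0700 / 6 = 2.1783
Sum of squared deviations: (−0.1683)² + (−0.0283)² + (−0.2183)² + (+0.1917)² + (+0.6517)² + (−0.4283)² = 0.7217
Variance = 0.7217 / 5 = 0.1443
SE* = √0.1443

SE* = 0.380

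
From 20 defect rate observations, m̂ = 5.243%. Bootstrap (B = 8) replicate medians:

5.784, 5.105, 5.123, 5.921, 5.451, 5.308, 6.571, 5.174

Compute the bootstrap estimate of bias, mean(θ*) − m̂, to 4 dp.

mean(θ*) = (5.784 + 5.105 + 5.123 + 5.921 + 5.451 + 5.308 + 6.571 + 5.174) / 8 = 5.55462
bias = 5.55462 − 5.243

bias = +0.3116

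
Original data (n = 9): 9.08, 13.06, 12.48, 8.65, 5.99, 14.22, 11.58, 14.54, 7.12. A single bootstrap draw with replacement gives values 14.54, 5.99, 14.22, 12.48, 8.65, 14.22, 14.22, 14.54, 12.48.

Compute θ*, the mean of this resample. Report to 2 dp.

Mean = (14.54 + 5.99 + 14.22 + 12.48 + 8.65 + 14.22 + 14.22 + 14.54 + 12.48) / 9 = 111.340 / 9 = 12.37

θ* = 12.37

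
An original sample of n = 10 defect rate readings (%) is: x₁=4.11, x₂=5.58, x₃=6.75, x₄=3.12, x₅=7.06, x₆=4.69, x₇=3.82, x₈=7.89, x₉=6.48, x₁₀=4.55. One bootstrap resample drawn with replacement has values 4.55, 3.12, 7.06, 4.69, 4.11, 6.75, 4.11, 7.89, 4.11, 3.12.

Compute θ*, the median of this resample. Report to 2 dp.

Sorted: 3.12, 3.12, 4.11, 4.11, 4.11, 4.55, 4.69, 6.75, 7.06, 7.89
Median = average of the two middle values = 4.33

θ* = 4.33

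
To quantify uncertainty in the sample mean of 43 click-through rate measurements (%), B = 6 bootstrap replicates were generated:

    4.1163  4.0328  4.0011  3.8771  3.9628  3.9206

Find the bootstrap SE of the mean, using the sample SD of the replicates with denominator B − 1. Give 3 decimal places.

Bootstrap SE is the standard deviation of the 6 replicate means.
Mean of replicates: (4.1163 + 4.0328 + 4.0011 + 3.8771 + 3.9628 + 3.9206) / 6 = 23.91070 / 6 = 3.98512
Sum of squared deviations: (+0.13118)² + (+0.04768)² + (+0.01598)² + (−0.10802)² + (−0.02232)² + (−0.06452)² = 0.03607
Variance = 0.03607 / 5 = 0.00721
SE* = √0.00721

SE* = 0.085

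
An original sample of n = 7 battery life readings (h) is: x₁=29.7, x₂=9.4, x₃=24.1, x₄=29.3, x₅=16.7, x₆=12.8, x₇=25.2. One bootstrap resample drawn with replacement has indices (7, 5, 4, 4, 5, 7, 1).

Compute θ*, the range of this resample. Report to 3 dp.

θ* = 13.000

Resample values: 25.2, 16.7, 29.3, 29.3, 16.7, 25.2, 29.7.
Range = 29.7 − 16.7 = 13.000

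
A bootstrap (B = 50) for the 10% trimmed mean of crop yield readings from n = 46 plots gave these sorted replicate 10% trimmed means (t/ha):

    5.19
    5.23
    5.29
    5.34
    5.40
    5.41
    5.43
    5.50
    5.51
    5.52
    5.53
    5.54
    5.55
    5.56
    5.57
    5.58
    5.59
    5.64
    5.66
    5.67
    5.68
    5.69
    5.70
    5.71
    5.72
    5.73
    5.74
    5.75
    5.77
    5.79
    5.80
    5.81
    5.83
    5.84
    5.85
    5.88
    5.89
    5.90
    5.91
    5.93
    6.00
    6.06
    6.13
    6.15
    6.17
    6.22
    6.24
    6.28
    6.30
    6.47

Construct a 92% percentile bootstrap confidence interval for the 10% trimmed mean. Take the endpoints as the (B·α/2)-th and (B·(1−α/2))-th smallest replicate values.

(5.23, 6.28)

α = 0.08; lower rank = 50 × 0.040 = 2; upper rank = 50 × 0.960 = 48.
The 2nd smallest replicate is 5.23; the 48th is 6.28.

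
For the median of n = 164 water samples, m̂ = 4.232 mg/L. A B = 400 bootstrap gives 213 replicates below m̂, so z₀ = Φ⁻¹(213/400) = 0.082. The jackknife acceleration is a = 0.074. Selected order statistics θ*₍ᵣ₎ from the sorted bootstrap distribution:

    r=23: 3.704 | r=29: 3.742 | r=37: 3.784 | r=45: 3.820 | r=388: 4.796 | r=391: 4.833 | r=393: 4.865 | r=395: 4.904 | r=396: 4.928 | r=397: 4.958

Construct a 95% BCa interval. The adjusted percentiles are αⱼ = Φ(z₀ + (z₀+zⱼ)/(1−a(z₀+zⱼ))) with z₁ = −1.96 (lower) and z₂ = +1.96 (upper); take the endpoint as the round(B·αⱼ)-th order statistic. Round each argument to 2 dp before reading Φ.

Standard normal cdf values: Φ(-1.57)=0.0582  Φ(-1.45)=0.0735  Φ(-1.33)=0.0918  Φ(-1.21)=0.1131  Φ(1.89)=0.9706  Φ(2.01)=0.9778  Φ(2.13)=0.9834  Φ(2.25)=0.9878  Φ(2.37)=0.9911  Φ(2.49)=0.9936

(3.704, 4.958)

Lower: z₀ + z₁ = 0.082 + (-1.960) = -1.878; 1 − a(z₀+z₁) = 1 − (0.074)(-1.878) = 1.1390; argument = 0.082 + (-1.878)/1.1390 = -1.5669 → -1.57.
α₁ = Φ(-1.57) = 0.0582; rank = round(400 × 0.0582) = 23; θ*₍23₎ = 3.704.
Upper: z₀ + z₂ = 2.042; 1 − a(z₀+z₂) = 0.8489; argument = 2.4875 → 2.49; α₂ = 0.9936; rank = 397; θ*₍397₎ = 4.958.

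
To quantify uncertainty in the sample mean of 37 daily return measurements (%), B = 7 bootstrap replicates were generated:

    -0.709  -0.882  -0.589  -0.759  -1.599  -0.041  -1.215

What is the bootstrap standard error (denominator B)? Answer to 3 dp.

Bootstrap SE is the standard deviation of the 7 replicate means.
Mean of replicates: ((-0.709) + (-0.882) + (-0.589) + (-0.759) + (-1.599) + (-0.041) + (-1.215)) / 7 = -5.7940 / 7 = -0.8277
Sum of squared deviations: (+0.1187)² + (−0.0543)² + (+0.2387)² + (+0.0687)² + (−0.7713)² + (+0.7867)² + (−0.3873)² = 1.4425
Variance = 1.4425 / 7 = 0.2061
SE* = √0.2061

SE* = 0.454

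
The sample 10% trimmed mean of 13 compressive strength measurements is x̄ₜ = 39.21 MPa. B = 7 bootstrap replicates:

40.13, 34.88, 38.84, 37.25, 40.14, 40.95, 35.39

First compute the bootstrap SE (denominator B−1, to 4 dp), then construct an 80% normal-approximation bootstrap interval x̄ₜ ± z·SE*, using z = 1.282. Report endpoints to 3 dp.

Mean of replicates = 38.2257; sum of squared deviations = 35.2770; SE* = √(35.2770/6) = 2.4248
Margin = 1.282 × 2.4248 = 3.1086
Interval: 39.21 ± 3.1086

(36.101, 42.319)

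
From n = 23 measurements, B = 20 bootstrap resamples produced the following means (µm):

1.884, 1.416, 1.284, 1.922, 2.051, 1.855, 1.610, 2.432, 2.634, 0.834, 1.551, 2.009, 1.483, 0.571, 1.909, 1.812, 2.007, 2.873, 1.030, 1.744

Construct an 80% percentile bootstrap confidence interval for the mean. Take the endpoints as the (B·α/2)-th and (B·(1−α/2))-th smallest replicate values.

(0.834, 2.432)

Sorted replicates: 0.571, 0.834, 1.030, 1.284, 1.416, 1.483, 1.551, 1.610, 1.744, 1.812, 1.855, 1.884, 1.909, 1.922, 2.007, 2.009, 2.051, 2.432, 2.634, 2.873
α = 0.20; lower rank = 20 × 0.100 = 2; upper rank = 20 × 0.900 = 18.
The 2nd smallest replicate is 0.834; the 18th is 2.432.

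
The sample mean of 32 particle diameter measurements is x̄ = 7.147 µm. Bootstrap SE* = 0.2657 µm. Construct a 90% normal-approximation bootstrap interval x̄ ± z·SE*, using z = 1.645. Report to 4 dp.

Margin = 1.645 × 0.2657 = 0.43708
Interval: 7.147 ± 0.43708

(6.7099, 7.5841)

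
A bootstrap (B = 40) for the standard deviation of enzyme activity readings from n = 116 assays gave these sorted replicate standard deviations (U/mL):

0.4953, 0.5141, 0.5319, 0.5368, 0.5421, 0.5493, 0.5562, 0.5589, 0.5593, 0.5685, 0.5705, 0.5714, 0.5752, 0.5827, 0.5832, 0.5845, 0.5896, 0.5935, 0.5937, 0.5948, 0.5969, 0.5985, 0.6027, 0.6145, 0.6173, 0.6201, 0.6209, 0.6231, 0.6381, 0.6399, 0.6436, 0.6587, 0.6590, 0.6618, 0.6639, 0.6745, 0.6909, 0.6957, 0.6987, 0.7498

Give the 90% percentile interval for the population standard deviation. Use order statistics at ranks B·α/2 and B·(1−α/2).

(0.5141, 0.6957)

α = 0.10; lower rank = 40 × 0.050 = 2; upper rank = 40 × 0.950 = 38.
The 2nd smallest replicate is 0.5141; the 38th is 0.6957.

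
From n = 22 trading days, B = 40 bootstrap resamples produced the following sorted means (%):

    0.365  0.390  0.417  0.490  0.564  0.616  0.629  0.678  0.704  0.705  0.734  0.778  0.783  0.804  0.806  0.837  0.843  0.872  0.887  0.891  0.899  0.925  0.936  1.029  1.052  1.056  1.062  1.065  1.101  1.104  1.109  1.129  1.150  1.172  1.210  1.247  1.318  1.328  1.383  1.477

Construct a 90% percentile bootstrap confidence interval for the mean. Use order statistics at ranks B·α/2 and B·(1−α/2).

(0.390, 1.328)

α = 0.10; lower rank = 40 × 0.050 = 2; upper rank = 40 × 0.950 = 38.
The 2nd smallest replicate is 0.390; the 38th is 1.328.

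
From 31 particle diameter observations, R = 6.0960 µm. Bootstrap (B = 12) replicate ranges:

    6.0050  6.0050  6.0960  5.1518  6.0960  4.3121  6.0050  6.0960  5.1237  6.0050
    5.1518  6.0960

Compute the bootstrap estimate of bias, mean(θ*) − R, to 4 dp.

bias = −0.4174

mean(θ*) = (6.0050 + 6.0050 + 6.0960 + 5.1518 + 6.0960 + 4.3121 + 6.0050 + 6.0960 + 5.1237 + 6.0050 + 5.1518 + 6.0960) / 12 = 5.67862
bias = 5.67862 − 6.0960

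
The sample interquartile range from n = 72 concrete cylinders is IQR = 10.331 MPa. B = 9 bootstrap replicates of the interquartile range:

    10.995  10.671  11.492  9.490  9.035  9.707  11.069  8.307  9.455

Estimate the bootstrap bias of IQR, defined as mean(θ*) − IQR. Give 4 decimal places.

mean(θ*) = (10.995 + 10.671 + 11.492 + 9.490 + 9.035 + 9.707 + 11.069 + 8.307 + 9.455) / 9 = 10.02456
bias = 10.02456 − 10.331

bias = −0.3064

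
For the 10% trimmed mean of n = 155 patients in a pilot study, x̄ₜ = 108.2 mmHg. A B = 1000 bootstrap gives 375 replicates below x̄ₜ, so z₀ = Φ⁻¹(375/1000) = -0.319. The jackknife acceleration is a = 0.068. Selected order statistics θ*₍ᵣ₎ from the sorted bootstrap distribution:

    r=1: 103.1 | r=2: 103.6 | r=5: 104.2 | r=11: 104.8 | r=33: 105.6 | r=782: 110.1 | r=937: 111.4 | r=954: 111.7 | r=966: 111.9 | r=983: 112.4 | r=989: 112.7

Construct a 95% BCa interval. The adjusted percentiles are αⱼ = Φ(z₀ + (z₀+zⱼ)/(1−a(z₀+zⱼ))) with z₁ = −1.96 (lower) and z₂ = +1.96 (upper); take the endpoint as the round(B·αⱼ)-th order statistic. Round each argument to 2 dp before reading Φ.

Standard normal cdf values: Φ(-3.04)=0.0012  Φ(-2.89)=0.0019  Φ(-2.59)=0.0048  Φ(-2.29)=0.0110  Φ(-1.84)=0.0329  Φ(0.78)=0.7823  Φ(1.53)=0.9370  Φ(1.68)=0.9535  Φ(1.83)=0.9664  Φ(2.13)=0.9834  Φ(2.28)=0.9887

Lower: z₀ + z₁ = -0.319 + (-1.960) = -2.279; 1 − a(z₀+z₁) = 1 − (0.068)(-2.279) = 1.1550; argument = -0.319 + (-2.279)/1.1550 = -2.2922 → -2.29.
α₁ = Φ(-2.29) = 0.0110; rank = round(1000 × 0.0110) = 11; θ*₍11₎ = 104.8.
Upper: z₀ + z₂ = 1.641; 1 − a(z₀+z₂) = 0.8884; argument = 1.5281 → 1.53; α₂ = 0.9370; rank = 937; θ*₍937₎ = 111.4.

(104.8, 111.4)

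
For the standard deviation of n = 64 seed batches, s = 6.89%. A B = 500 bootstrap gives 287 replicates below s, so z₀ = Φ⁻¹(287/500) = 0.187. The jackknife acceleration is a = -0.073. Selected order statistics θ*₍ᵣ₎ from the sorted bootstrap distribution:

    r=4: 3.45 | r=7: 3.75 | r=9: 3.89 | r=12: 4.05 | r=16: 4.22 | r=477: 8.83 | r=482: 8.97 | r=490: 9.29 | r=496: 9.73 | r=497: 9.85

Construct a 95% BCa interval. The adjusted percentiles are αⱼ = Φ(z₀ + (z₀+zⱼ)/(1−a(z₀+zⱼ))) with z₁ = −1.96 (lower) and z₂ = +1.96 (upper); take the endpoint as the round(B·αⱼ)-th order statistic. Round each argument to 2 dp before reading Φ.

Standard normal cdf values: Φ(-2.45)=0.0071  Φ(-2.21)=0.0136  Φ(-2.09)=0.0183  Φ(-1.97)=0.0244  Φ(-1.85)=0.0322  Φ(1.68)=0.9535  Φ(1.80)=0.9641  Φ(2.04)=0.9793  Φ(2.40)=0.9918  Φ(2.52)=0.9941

Lower: z₀ + z₁ = 0.187 + (-1.960) = -1.773; 1 − a(z₀+z₁) = 1 − (-0.073)(-1.773) = 0.8706; argument = 0.187 + (-1.773)/0.8706 = -1.8496 → -1.85.
α₁ = Φ(-1.85) = 0.0322; rank = round(500 × 0.0322) = 16; θ*₍16₎ = 4.22.
Upper: z₀ + z₂ = 2.147; 1 − a(z₀+z₂) = 1.1567; argument = 2.0431 → 2.04; α₂ = 0.9793; rank = 490; θ*₍490₎ = 9.29.

(4.22, 9.29)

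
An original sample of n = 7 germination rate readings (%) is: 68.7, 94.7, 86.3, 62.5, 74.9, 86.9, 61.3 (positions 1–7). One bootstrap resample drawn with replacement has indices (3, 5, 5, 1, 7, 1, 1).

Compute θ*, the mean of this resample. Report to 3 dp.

Resample values: 86.3, 74.9, 74.9, 68.7, 61.3, 68.7, 68.7.
Mean = (86.3 + 74.9 + 74.9 + 68.7 + 61.3 + 68.7 + 68.7) / 7 = 503.50 / 7 = 71.929

θ* = 71.929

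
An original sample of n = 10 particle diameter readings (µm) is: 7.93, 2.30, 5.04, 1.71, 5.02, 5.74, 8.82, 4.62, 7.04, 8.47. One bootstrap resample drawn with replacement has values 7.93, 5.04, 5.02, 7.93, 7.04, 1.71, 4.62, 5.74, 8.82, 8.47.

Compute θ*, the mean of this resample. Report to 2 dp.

θ* = 6.23

Mean = (7.93 + 5.04 + 5.02 + 7.93 + 7.04 + 1.71 + 4.62 + 5.74 + 8.82 + 8.47) / 10 = 62.320 / 10 = 6.23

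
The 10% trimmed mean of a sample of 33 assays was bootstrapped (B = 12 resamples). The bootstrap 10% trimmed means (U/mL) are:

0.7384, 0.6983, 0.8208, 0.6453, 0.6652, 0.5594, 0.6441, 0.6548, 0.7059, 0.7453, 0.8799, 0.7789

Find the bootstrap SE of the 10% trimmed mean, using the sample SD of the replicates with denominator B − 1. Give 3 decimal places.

Bootstrap SE is the standard deviation of the 12 replicate 10% trimmed means.
Mean of replicates: (0.7384 + 0.6983 + 0.8208 + 0.6453 + 0.6652 + 0.5594 + 0.6441 + 0.6548 + 0.7059 + 0.7453 + 0.8799 + 0.7789) / 12 = 8.53630 / 12 = 0.71136
Sum of squared deviations: (+0.02704)² + (−0.01306)² + (+0.10944)² + (−0.06606)² + (−0.04616)² + (−0.15196)² + (−0.06726)² + (−0.05656)² + (−0.00546)² + (+0.03394)² + (+0.16854)² + (+0.06754)² = 0.08434
Variance = 0.08434 / 11 = 0.00767
SE* = √0.00767

SE* = 0.088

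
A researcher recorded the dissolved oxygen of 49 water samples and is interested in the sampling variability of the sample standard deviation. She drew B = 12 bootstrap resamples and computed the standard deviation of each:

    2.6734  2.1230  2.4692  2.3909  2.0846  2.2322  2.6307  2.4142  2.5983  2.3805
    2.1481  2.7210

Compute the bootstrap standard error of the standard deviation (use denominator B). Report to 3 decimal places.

SE* = 0.213

Bootstrap SE is the standard deviation of the 12 replicate standard deviations.
Mean of replicates: (2.6734 + 2.1230 + 2.4692 + 2.3909 + 2.0846 + 2.2322 + 2.6307 + 2.4142 + 2.5983 + 2.3805 + 2.1481 + 2.7210) / 12 = 28.86610 / 12 = 2.40551
Sum of squared deviations: (+0.26789)² + (−0.28251)² + (+0.06369)² + (−0.01461)² + (−0.32091)² + (−0.17331)² + (+0.22519)² + (+0.00869)² + (+0.19279)² + (−0.02501)² + (−0.25741)² + (+0.31549)² = 0.54324
Variance = 0.54324 / 12 = 0.04527
SE* = √0.04527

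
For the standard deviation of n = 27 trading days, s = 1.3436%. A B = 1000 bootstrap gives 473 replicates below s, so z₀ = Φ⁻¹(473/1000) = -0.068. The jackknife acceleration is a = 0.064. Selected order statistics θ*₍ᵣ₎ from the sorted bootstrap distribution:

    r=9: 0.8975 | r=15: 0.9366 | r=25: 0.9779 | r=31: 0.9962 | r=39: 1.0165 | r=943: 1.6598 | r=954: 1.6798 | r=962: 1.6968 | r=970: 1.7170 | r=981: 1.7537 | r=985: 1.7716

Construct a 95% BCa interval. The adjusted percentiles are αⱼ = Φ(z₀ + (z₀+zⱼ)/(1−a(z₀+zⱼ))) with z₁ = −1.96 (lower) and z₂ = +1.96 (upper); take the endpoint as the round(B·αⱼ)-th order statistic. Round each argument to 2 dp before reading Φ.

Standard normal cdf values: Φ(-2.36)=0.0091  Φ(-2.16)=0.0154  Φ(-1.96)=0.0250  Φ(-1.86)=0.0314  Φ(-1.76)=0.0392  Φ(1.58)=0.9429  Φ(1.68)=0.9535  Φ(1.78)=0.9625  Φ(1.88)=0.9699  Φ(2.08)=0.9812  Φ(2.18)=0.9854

Lower: z₀ + z₁ = -0.068 + (-1.960) = -2.028; 1 − a(z₀+z₁) = 1 − (0.064)(-2.028) = 1.1298; argument = -0.068 + (-2.028)/1.1298 = -1.8630 → -1.86.
α₁ = Φ(-1.86) = 0.0314; rank = round(1000 × 0.0314) = 31; θ*₍31₎ = 0.9962.
Upper: z₀ + z₂ = 1.892; 1 − a(z₀+z₂) = 0.8789; argument = 2.0847 → 2.08; α₂ = 0.9812; rank = 981; θ*₍981₎ = 1.7537.

(0.9962, 1.7537)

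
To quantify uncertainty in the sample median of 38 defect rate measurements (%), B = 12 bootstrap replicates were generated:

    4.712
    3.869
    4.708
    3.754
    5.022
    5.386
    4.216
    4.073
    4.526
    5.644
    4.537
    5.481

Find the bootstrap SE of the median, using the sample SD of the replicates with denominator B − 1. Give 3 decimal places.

Bootstrap SE is the standard deviation of the 12 replicate medians.
Mean of replicates: (4.712 + 3.869 + 4.708 + 3.754 + 5.022 + 5.386 + 4.216 + 4.073 + 4.526 + 5.644 + 4.537 + 5.481) / 12 = 55.9280 / 12 = 4.6607
Sum of squared deviations: (+0.0513)² + (−0.7917)² + (+0.0473)² + (−0.9067)² + (+0.3613)² + (+0.7253)² + (−0.4447)² + (−0.5877)² + (−0.1347)² + (+0.9833)² + (−0.1237)² + (+0.8203)² = 4.3267
Variance = 4.3267 / 11 = 0.3933
SE* = √0.3933

SE* = 0.627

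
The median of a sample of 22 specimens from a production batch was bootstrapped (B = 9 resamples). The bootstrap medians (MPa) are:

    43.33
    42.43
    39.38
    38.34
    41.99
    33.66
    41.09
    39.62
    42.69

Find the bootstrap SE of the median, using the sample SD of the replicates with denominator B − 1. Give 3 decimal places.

SE* = 3.003

Bootstrap SE is the standard deviation of the 9 replicate medians.
Mean of replicates: (43.33 + 42.43 + 39.38 + 38.34 + 41.99 + 33.66 + 41.09 + 39.62 + 42.69) / 9 = 362.5300 / 9 = 40.2811
Sum of squared deviations: (+3.0489)² + (+2.1489)² + (−0.9011)² + (−1.9411)² + (+1.7089)² + (−6.6211)² + (+0.8089)² + (−0.6611)² + (+2.4089)² = 72.1469
Variance = 72.1469 / 8 = 9.0184
SE* = √9.0184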